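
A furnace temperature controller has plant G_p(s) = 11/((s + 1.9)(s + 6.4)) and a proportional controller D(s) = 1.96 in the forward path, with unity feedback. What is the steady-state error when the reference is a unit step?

0.361

The loop is type 0. Static position error constant K_pos = D(0)·G_p(0) = 1.96·0.9046 = 1.773.
Steady-state error to a unit step: e_ss = 1/(1+K_pos) = 1/2.773 = 0.361.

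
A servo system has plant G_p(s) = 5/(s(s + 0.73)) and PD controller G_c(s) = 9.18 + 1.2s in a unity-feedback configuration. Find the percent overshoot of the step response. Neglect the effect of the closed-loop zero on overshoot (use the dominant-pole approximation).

Forward path: (9.18 + 1.2s)·5/(s(s+0.73)). The closed-loop characteristic equation is s² + (0.73 + 5·1.2)s + 5·9.18 = 0.
That is s² + 6.73s + 45.9 = 0, so ω_n = 6.775 rad/s and ζ = 6.73/(2·6.775) = 0.4967.
%OS = 100·exp(−πζ/√(1−ζ²)) = 16.6%.

16.6%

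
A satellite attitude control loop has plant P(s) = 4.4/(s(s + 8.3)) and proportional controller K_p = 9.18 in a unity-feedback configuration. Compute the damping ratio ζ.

ζ = 0.653

1 + K_p·P(s) = 0 gives s² + 8.3s + 40.39 = 0.
Matching s² + 2ζω_n s + ω_n²: ω_n = √40.39 = 6.355 rad/s and 2ζω_n = 8.3, so ζ = 8.3/(2·6.355) = 0.653.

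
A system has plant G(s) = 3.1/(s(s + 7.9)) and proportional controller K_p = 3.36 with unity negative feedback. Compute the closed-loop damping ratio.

The closed-loop denominator is s(s+7.9) + 3.36·3.1 = s² + 7.9s + 10.42.
So ω_n² = 10.42 ⇒ ω_n = 3.227 rad/s, and ζ = 7.9/(2ω_n) = 1.22.

ζ = 1.22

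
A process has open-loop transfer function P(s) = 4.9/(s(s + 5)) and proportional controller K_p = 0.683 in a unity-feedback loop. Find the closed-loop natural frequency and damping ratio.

The closed-loop denominator is s(s+5) + 0.683·4.9 = s² + 5s + 3.347.
So ω_n² = 3.347 ⇒ ω_n = 1.829 rad/s, and ζ = 5/(2ω_n) = 1.37.

ω_n = 1.83 rad/s, ζ = 1.37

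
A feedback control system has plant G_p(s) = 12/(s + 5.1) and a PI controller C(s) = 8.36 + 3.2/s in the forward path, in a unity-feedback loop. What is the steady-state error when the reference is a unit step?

The open loop C(s)G_p(s) has a pole at the origin (type 1), so the static position error constant is infinite and e_ss = 1/(1+∞) = 0.

0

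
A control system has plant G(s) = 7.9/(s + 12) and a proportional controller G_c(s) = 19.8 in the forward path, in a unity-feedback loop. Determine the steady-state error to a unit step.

0.0713

The loop is type 0. Static position error constant K_pos = G_c(0)·G(0) = 19.8·0.6583 = 13.04.
Steady-state error to a unit step: e_ss = 1/(1+K_pos) = 1/14.04 = 0.0713.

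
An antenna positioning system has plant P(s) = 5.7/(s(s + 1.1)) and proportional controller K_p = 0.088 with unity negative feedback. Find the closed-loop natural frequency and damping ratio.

ω_n = 0.708 rad/s, ζ = 0.777

The closed-loop denominator is s(s+1.1) + 0.088·5.7 = s² + 1.1s + 0.5016.
So ω_n² = 0.5016 ⇒ ω_n = 0.7082 rad/s, and ζ = 1.1/(2ω_n) = 0.777.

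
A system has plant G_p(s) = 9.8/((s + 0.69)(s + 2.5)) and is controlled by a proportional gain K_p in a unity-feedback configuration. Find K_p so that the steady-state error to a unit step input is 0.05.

K_p = 3.34

The loop is type 0, so e_ss(step) = 1/(1 + K_pos) with K_pos = K_p·G_p(0).
G_p(0) = 5.681. Require 1/(1 + K_p·5.681) = 0.05, so 1 + 5.681·K_p = 20.
K_p = (20 − 1)/5.681 = 3.34.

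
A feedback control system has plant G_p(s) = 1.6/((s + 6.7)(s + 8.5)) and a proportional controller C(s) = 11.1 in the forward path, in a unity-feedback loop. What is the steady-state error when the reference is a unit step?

The loop is type 0. Static position error constant K_pos = C(0)·G_p(0) = 11.1·0.02809 = 0.3119.
Steady-state error to a unit step: e_ss = 1/(1+K_pos) = 1/1.312 = 0.762.

0.762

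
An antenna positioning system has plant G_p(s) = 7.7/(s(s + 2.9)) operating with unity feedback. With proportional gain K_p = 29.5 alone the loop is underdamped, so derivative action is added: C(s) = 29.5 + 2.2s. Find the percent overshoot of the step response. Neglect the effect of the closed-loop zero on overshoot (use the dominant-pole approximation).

Forward path: (29.5 + 2.2s)·7.7/(s(s+2.9)). The closed-loop characteristic equation is s² + (2.9 + 7.7·2.2)s + 7.7·29.5 = 0.
That is s² + 19.84s + 227.2 = 0, so ω_n = 15.07 rad/s and ζ = 19.84/(2·15.07) = 0.6582.
%OS = 100·exp(−πζ/√(1−ζ²)) = 6.41%.

6.41%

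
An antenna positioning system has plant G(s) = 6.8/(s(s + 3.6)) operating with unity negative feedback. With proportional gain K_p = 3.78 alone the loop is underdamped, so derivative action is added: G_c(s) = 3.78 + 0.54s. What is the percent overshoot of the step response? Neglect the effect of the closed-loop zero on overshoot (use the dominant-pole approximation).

3.94%

Forward path: (3.78 + 0.54s)·6.8/(s(s+3.6)). The closed-loop characteristic equation is s² + (3.6 + 6.8·0.54)s + 6.8·3.78 = 0.
That is s² + 7.272s + 25.7 = 0, so ω_n = 5.07 rad/s and ζ = 7.272/(2·5.07) = 0.7172.
%OS = 100·exp(−πζ/√(1−ζ²)) = 3.94%.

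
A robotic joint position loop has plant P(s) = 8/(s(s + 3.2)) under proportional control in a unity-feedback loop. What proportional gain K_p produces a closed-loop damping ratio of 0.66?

K_p = 0.735

Closed-loop characteristic equation: s² + 3.2s + K_p·8 = 0.
So ω_n = √(8K_p) and 2ζω_n = 3.2, giving ζ = 3.2/(2√(8K_p)).
Setting ζ = 0.66: √(8K_p) = 3.2/(2·0.66) = 2.424, so K_p = 5.877/8 = 0.735.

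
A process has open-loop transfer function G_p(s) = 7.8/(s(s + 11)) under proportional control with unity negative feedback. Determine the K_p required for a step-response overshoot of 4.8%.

K_p = 8.03

From %OS = 100·exp(−πζ/√(1−ζ²)) = 4.8%, ζ = −ln(0.048)/√(π²+ln²(0.048)) = 0.695.
Characteristic equation s² + 11s + 7.8K_p = 0 gives ζ = 11/(2√(7.8K_p)).
Setting ζ = 0.695: √(7.8K_p) = 11/(2·0.695) = 7.914, so K_p = 62.63/7.8 = 8.03.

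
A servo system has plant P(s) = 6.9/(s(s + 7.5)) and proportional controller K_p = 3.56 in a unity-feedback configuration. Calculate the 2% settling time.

T_s ≈ 1.07 s

From 1 + K_pP(s) = 0: s² + 7.5s + 24.56 = 0 ⇒ ω_n = 4.956, ζ = 0.7566.
2% settling time T_s ≈ 4/(ζω_n) = 4/3.75 = 1.07 s.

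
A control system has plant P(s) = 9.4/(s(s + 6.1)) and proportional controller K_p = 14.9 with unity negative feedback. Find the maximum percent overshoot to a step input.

The closed-loop denominator s² + 6.1s + 140.1 gives ω_n = √140.1 = 11.83 and ζ = 6.1/(2ω_n) = 0.2577.
%OS = 100·exp(−πζ/√(1−ζ²)) = 100·exp(−π·0.2577/√0.9336) = 43.3%.

43.3%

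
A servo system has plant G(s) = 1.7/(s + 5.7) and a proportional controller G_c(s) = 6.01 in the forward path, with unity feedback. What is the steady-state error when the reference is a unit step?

0.358

The loop is type 0. Static position error constant K_pos = G_c(0)·G(0) = 6.01·0.2982 = 1.792.
Steady-state error to a unit step: e_ss = 1/(1+K_pos) = 1/2.792 = 0.358.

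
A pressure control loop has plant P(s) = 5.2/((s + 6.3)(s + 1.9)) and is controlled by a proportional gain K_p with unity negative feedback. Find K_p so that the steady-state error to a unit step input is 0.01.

K_p = 228

For a type-0 loop with proportional control, e_ss = 1/(1 + K_p·P(0)).
P(0) = 0.4344. Require 1/(1 + K_p·0.4344) = 0.01, so 1 + 0.4344·K_p = 100.
K_p = (100 − 1)/0.4344 = 228.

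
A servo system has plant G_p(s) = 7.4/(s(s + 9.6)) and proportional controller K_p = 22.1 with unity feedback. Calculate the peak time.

The closed-loop denominator s² + 9.6s + 163.5 gives ω_n = √163.5 = 12.79 and ζ = 9.6/(2ω_n) = 0.3753.
Damped frequency ω_d = ω_n√(1−ζ²) = 11.85 rad/s, so peak time T_p = π/ω_d = 0.265 s.

T_p = 0.265 s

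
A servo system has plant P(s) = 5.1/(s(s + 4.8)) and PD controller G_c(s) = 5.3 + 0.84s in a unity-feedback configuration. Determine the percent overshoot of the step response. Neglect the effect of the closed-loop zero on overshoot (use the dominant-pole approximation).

Forward path: (5.3 + 0.84s)·5.1/(s(s+4.8)). The closed-loop characteristic equation is s² + (4.8 + 5.1·0.84)s + 5.1·5.3 = 0.
That is s² + 9.084s + 27.03 = 0, so ω_n = 5.199 rad/s and ζ = 9.084/(2·5.199) = 0.8736.
%OS = 100·exp(−πζ/√(1−ζ²)) = 0.355%.

0.355%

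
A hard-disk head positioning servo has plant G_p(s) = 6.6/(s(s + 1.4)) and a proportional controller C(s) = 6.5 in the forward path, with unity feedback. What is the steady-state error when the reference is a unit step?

0

The open loop C(s)G_p(s) has a pole at the origin (type 1), so the static position error constant is infinite and e_ss = 1/(1+∞) = 0.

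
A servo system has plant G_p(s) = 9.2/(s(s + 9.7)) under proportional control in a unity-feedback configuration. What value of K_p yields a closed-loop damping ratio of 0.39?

Closed-loop characteristic equation: s² + 9.7s + K_p·9.2 = 0.
So ω_n = √(9.2K_p) and 2ζω_n = 9.7, giving ζ = 9.7/(2√(9.2K_p)).
Setting ζ = 0.39: √(9.2K_p) = 9.7/(2·0.39) = 12.44, so K_p = 154.7/9.2 = 16.8.

K_p = 16.8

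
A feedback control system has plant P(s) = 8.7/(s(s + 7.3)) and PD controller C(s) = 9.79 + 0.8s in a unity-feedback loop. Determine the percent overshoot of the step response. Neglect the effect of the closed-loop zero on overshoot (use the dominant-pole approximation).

2.19%

Forward path: (9.79 + 0.8s)·8.7/(s(s+7.3)). The closed-loop characteristic equation is s² + (7.3 + 8.7·0.8)s + 8.7·9.79 = 0.
That is s² + 14.26s + 85.17 = 0, so ω_n = 9.229 rad/s and ζ = 14.26/(2·9.229) = 0.7726.
%OS = 100·exp(−πζ/√(1−ζ²)) = 2.19%.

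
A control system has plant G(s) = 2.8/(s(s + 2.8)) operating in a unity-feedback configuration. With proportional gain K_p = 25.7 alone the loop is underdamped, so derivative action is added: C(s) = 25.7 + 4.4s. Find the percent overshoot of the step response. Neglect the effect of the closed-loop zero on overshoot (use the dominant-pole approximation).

0.209%

Forward path: (25.7 + 4.4s)·2.8/(s(s+2.8)). The closed-loop characteristic equation is s² + (2.8 + 2.8·4.4)s + 2.8·25.7 = 0.
That is s² + 15.12s + 71.96 = 0, so ω_n = 8.483 rad/s and ζ = 15.12/(2·8.483) = 0.8912.
%OS = 100·exp(−πζ/√(1−ζ²)) = 0.209%.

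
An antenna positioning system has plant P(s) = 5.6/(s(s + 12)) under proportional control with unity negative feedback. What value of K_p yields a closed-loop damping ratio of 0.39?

K_p = 42.3

Closed-loop characteristic equation: s² + 12s + K_p·5.6 = 0.
So ω_n = √(5.6K_p) and 2ζω_n = 12, giving ζ = 12/(2√(5.6K_p)).
Setting ζ = 0.39: √(5.6K_p) = 12/(2·0.39) = 15.38, so K_p = 236.7/5.6 = 42.3.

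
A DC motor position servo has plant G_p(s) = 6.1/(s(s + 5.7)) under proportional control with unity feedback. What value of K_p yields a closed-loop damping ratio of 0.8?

Closed-loop characteristic equation: s² + 5.7s + K_p·6.1 = 0.
So ω_n = √(6.1K_p) and 2ζω_n = 5.7, giving ζ = 5.7/(2√(6.1K_p)).
Setting ζ = 0.8: √(6.1K_p) = 5.7/(2·0.8) = 3.562, so K_p = 12.69/6.1 = 2.08.

K_p = 2.08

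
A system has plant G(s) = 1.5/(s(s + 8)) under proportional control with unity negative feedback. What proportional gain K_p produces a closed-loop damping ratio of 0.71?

K_p = 21.2

Closed-loop characteristic equation: s² + 8s + K_p·1.5 = 0.
So ω_n = √(1.5K_p) and 2ζω_n = 8, giving ζ = 8/(2√(1.5K_p)).
Setting ζ = 0.71: √(1.5K_p) = 8/(2·0.71) = 5.634, so K_p = 31.74/1.5 = 21.2.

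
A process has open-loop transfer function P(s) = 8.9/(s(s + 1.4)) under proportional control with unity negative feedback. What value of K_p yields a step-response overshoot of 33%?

K_p = 0.497

From %OS = 100·exp(−πζ/√(1−ζ²)) = 33%, ζ = −ln(0.33)/√(π²+ln²(0.33)) = 0.3328.
Characteristic equation s² + 1.4s + 8.9K_p = 0 gives ζ = 1.4/(2√(8.9K_p)).
Setting ζ = 0.3328: √(8.9K_p) = 1.4/(2·0.3328) = 2.103, so K_p = 4.425/8.9 = 0.497.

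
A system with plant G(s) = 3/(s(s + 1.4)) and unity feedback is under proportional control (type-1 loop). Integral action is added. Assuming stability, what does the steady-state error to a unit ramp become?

The integrator raises the loop to type 2, so K_v → ∞ and e_ss to a ramp is zero.

0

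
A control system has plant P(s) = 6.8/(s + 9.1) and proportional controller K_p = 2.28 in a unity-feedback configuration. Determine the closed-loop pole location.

s = -24.6

Closed-loop transfer function: T(s) = K_p·P(s)/(1 + K_p·P(s)) = 15.5/(s + 9.1 + 15.5) = 15.5/(s + 24.6).
The closed-loop pole is at s = −24.6.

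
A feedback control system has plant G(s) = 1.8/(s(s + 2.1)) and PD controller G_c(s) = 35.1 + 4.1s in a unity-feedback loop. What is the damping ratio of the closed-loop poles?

ζ = 0.596

Forward path: (35.1 + 4.1s)·1.8/(s(s+2.1)). The closed-loop characteristic equation is s² + (2.1 + 1.8·4.1)s + 1.8·35.1 = 0.
That is s² + 9.48s + 63.18 = 0, so ω_n = 7.949 rad/s and ζ = 9.48/(2·7.949) = 0.5963.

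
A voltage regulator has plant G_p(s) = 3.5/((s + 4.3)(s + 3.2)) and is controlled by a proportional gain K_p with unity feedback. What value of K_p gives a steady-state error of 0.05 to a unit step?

The loop is type 0, so e_ss(step) = 1/(1 + K_pos) with K_pos = K_p·G_p(0).
G_p(0) = 0.2544. Require 1/(1 + K_p·0.2544) = 0.05, so 1 + 0.2544·K_p = 20.
K_p = (20 − 1)/0.2544 = 74.7.

K_p = 74.7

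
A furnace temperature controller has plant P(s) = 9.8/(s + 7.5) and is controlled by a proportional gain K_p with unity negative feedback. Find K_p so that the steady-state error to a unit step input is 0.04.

The loop is type 0, so e_ss(step) = 1/(1 + K_pos) with K_pos = K_p·P(0).
P(0) = 1.307. Require 1/(1 + K_p·1.307) = 0.04, so 1 + 1.307·K_p = 25.
K_p = (25 − 1)/1.307 = 18.4.

K_p = 18.4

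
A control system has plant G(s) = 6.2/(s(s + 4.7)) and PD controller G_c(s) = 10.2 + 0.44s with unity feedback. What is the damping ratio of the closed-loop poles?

Forward path: (10.2 + 0.44s)·6.2/(s(s+4.7)). The closed-loop characteristic equation is s² + (4.7 + 6.2·0.44)s + 6.2·10.2 = 0.
That is s² + 7.428s + 63.24 = 0, so ω_n = 7.952 rad/s and ζ = 7.428/(2·7.952) = 0.467.

ζ = 0.467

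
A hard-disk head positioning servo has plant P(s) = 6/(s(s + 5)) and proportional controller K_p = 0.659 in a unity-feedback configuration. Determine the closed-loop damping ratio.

With unity feedback the closed-loop characteristic equation is s² + 5s + 0.659·6 = s² + 5s + 3.954 = 0.
So ω_n² = 3.954 ⇒ ω_n = 1.988 rad/s, and ζ = 5/(2ω_n) = 1.26.

ζ = 1.26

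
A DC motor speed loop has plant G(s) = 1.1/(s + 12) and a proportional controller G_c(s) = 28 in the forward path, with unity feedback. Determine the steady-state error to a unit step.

The loop is type 0. Static position error constant K_pos = G_c(0)·G(0) = 28·0.09167 = 2.567.
Steady-state error to a unit step: e_ss = 1/(1+K_pos) = 1/3.567 = 0.28.

0.28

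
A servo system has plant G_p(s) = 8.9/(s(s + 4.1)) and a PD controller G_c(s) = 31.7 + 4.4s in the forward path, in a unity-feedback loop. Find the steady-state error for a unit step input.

The open loop G_c(s)G_p(s) has a pole at the origin (type 1), so the static position error constant is infinite and e_ss = 1/(1+∞) = 0.

0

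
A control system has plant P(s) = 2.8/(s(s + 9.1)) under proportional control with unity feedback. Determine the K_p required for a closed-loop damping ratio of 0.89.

Closed-loop characteristic equation: s² + 9.1s + K_p·2.8 = 0.
So ω_n = √(2.8K_p) and 2ζω_n = 9.1, giving ζ = 9.1/(2√(2.8K_p)).
Setting ζ = 0.89: √(2.8K_p) = 9.1/(2·0.89) = 5.112, so K_p = 26.14/2.8 = 9.33.

K_p = 9.33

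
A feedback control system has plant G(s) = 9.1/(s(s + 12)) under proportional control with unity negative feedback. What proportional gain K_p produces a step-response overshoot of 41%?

From %OS = 100·exp(−πζ/√(1−ζ²)) = 41%, ζ = −ln(0.41)/√(π²+ln²(0.41)) = 0.273.
Characteristic equation s² + 12s + 9.1K_p = 0 gives ζ = 12/(2√(9.1K_p)).
Setting ζ = 0.273: √(9.1K_p) = 12/(2·0.273) = 21.98, so K_p = 483/9.1 = 53.1.

K_p = 53.1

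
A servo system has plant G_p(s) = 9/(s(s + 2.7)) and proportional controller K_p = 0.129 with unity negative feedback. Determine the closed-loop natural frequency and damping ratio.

1 + K_p·G_p(s) = 0 gives s² + 2.7s + 1.161 = 0.
Matching s² + 2ζω_n s + ω_n²: ω_n = √1.161 = 1.077 rad/s and 2ζω_n = 2.7, so ζ = 2.7/(2·1.077) = 1.25.

ω_n = 1.08 rad/s, ζ = 1.25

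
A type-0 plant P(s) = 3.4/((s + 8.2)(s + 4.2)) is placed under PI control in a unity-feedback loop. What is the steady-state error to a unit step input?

The PI controller's integrator makes the forward path type 1, so e_ss to a step is zero.

0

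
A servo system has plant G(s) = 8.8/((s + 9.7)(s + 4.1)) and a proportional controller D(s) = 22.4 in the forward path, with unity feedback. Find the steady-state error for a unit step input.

0.168

The loop is type 0. Static position error constant K_pos = D(0)·G(0) = 22.4·0.2213 = 4.956.
Steady-state error to a unit step: e_ss = 1/(1+K_pos) = 1/5.956 = 0.168.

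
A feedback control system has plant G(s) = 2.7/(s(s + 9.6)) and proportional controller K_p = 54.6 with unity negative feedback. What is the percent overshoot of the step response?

25.9%

The closed-loop denominator s² + 9.6s + 147.4 gives ω_n = √147.4 = 12.14 and ζ = 9.6/(2ω_n) = 0.3953.
%OS = 100·exp(−πζ/√(1−ζ²)) = 100·exp(−π·0.3953/√0.8437) = 25.9%.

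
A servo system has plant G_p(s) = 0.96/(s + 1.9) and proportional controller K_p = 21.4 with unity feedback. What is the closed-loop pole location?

s = -22.44

Closed-loop transfer function: T(s) = K_p·G_p(s)/(1 + K_p·G_p(s)) = 20.54/(s + 1.9 + 20.54) = 20.54/(s + 22.44).
The closed-loop pole is at s = −22.44.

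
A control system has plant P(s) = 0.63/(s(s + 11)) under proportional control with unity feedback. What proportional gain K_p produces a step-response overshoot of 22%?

From %OS = 100·exp(−πζ/√(1−ζ²)) = 22%, ζ = −ln(0.22)/√(π²+ln²(0.22)) = 0.4342.
Characteristic equation s² + 11s + 0.63K_p = 0 gives ζ = 11/(2√(0.63K_p)).
Setting ζ = 0.4342: √(0.63K_p) = 11/(2·0.4342) = 12.67, so K_p = 160.5/0.63 = 255.

K_p = 255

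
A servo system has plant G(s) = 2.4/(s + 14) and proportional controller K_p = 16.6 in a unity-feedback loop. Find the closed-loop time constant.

τ = 0.0186 s

Closed-loop transfer function: T(s) = K_p·G(s)/(1 + K_p·G(s)) = 39.84/(s + 14 + 39.84) = 39.84/(s + 53.84).
Time constant τ = 1/53.84 = 0.0186 s.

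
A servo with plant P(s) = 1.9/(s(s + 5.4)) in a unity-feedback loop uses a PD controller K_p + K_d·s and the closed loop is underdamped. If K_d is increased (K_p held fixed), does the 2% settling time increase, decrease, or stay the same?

decrease

Characteristic equation s² + (5.4 + 1.9K_d)s + 1.9K_p = 0: raising K_d increases ζω_n = (5.4+1.9K_d)/2 while the loop stays underdamped, so T_s ≈ 4/(ζω_n) decreases.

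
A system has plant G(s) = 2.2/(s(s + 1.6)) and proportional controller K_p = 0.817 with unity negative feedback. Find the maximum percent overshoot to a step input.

From 1 + K_pG(s) = 0: s² + 1.6s + 1.797 = 0 ⇒ ω_n = 1.341, ζ = 0.5967.
%OS = 100·exp(−πζ/√(1−ζ²)) = 100·exp(−π·0.5967/√0.6439) = 9.67%.

9.67%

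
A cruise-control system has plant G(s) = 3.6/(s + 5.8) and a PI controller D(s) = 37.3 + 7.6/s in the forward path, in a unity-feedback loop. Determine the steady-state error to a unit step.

The open loop D(s)G(s) has a pole at the origin (type 1), so the static position error constant is infinite and e_ss = 1/(1+∞) = 0.

0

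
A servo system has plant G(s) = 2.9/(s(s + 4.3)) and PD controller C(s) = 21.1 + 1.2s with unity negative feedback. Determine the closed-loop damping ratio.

Forward path: (21.1 + 1.2s)·2.9/(s(s+4.3)). The closed-loop characteristic equation is s² + (4.3 + 2.9·1.2)s + 2.9·21.1 = 0.
That is s² + 7.78s + 61.19 = 0, so ω_n = 7.822 rad/s and ζ = 7.78/(2·7.822) = 0.4973.

ζ = 0.497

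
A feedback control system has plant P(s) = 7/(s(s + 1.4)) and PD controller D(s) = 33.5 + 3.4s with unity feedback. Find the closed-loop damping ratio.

Forward path: (33.5 + 3.4s)·7/(s(s+1.4)). The closed-loop characteristic equation is s² + (1.4 + 7·3.4)s + 7·33.5 = 0.
That is s² + 25.2s + 234.5 = 0, so ω_n = 15.31 rad/s and ζ = 25.2/(2·15.31) = 0.8228.

ζ = 0.823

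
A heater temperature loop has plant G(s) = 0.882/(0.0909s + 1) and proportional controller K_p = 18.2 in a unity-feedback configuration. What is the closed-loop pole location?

s = -187.6

Closed loop: T(s) = K_p·G/(1+K_p·G) = 16.05/(0.0909s + 1 + 16.05), with pole at s = −(1 + 16.05)/0.0909 = −187.6.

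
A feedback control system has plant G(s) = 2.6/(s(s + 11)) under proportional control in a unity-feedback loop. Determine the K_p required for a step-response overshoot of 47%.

K_p = 213

From %OS = 100·exp(−πζ/√(1−ζ²)) = 47%, ζ = −ln(0.47)/√(π²+ln²(0.47)) = 0.2337.
Characteristic equation s² + 11s + 2.6K_p = 0 gives ζ = 11/(2√(2.6K_p)).
Setting ζ = 0.2337: √(2.6K_p) = 11/(2·0.2337) = 23.54, so K_p = 554/2.6 = 213.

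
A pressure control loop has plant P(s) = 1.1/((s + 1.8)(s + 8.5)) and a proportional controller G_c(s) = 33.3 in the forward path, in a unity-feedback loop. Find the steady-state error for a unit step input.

0.295

The loop is type 0. Static position error constant K_pos = G_c(0)·P(0) = 33.3·0.0719 = 2.394.
Steady-state error to a unit step: e_ss = 1/(1+K_pos) = 1/3.394 = 0.295.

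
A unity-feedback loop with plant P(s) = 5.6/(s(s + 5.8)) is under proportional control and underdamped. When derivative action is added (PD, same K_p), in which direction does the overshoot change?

The derivative term adds K·K_d to the s-coefficient of the characteristic equation, raising 2ζω_n while ω_n is unchanged; ζ increases, so overshoot decreases.

decrease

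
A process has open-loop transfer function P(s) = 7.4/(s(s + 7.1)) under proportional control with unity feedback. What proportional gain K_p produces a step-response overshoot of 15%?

K_p = 6.37

From %OS = 100·exp(−πζ/√(1−ζ²)) = 15%, ζ = −ln(0.15)/√(π²+ln²(0.15)) = 0.5169.
Characteristic equation s² + 7.1s + 7.4K_p = 0 gives ζ = 7.1/(2√(7.4K_p)).
Setting ζ = 0.5169: √(7.4K_p) = 7.1/(2·0.5169) = 6.867, so K_p = 47.16/7.4 = 6.37.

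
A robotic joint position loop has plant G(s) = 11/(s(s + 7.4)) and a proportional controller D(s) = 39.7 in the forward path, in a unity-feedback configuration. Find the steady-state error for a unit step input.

0

The open loop D(s)G(s) has a pole at the origin (type 1), so the static position error constant is infinite and e_ss = 1/(1+∞) = 0.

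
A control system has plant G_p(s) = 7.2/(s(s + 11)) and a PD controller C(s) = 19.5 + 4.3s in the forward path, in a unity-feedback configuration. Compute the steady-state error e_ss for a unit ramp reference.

The loop has one pole at the origin (type 1). Velocity error constant K_v = lim_{s→0} s·C(s)G_p(s) = 19.5·7.2/11 = 12.76.
Steady-state error to a unit ramp: e_ss = 1/K_v = 0.0783.

0.0783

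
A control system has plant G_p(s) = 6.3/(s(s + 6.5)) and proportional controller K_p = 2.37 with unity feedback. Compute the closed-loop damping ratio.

The closed-loop denominator is s(s+6.5) + 2.37·6.3 = s² + 6.5s + 14.93.
Matching s² + 2ζω_n s + ω_n²: ω_n = √14.93 = 3.864 rad/s and 2ζω_n = 6.5, so ζ = 6.5/(2·3.864) = 0.841.

ζ = 0.841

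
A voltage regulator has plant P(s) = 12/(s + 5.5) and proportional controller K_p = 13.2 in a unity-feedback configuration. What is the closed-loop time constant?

Closed-loop transfer function: T(s) = K_p·P(s)/(1 + K_p·P(s)) = 158.4/(s + 5.5 + 158.4) = 158.4/(s + 163.9).
Time constant τ = 1/163.9 = 0.0061 s.

τ = 0.0061 s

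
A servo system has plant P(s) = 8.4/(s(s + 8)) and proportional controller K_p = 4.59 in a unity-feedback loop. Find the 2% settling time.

From 1 + K_pP(s) = 0: s² + 8s + 38.56 = 0 ⇒ ω_n = 6.209, ζ = 0.6442.
2% settling time T_s ≈ 4/(ζω_n) = 4/4 = 1 s.

T_s ≈ 1 s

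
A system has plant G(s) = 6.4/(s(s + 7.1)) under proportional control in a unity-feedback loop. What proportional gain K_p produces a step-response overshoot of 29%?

K_p = 14.7

From %OS = 100·exp(−πζ/√(1−ζ²)) = 29%, ζ = −ln(0.29)/√(π²+ln²(0.29)) = 0.3666.
Characteristic equation s² + 7.1s + 6.4K_p = 0 gives ζ = 7.1/(2√(6.4K_p)).
Setting ζ = 0.3666: √(6.4K_p) = 7.1/(2·0.3666) = 9.684, so K_p = 93.77/6.4 = 14.7.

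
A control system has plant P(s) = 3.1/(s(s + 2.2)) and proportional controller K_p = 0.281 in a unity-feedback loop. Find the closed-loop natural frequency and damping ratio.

ω_n = 0.933 rad/s, ζ = 1.18

1 + K_p·P(s) = 0 gives s² + 2.2s + 0.8711 = 0.
So ω_n² = 0.8711 ⇒ ω_n = 0.9333 rad/s, and ζ = 2.2/(2ω_n) = 1.18.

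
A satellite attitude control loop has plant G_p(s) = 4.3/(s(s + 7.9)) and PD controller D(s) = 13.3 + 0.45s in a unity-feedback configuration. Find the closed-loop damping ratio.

Forward path: (13.3 + 0.45s)·4.3/(s(s+7.9)). The closed-loop characteristic equation is s² + (7.9 + 4.3·0.45)s + 4.3·13.3 = 0.
That is s² + 9.835s + 57.19 = 0, so ω_n = 7.562 rad/s and ζ = 9.835/(2·7.562) = 0.6503.

ζ = 0.65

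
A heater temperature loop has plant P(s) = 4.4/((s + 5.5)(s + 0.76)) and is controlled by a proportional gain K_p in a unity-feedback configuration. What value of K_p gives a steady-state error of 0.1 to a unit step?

Steady-state error for a unit step on this type-0 loop is 1/(1 + K_p·P(0)).
P(0) = 1.053. Require 1/(1 + K_p·1.053) = 0.1, so 1 + 1.053·K_p = 10.
K_p = (10 − 1)/1.053 = 8.55.

K_p = 8.55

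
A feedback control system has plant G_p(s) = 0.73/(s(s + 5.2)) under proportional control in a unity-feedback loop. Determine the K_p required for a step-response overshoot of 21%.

From %OS = 100·exp(−πζ/√(1−ζ²)) = 21%, ζ = −ln(0.21)/√(π²+ln²(0.21)) = 0.4449.
Characteristic equation s² + 5.2s + 0.73K_p = 0 gives ζ = 5.2/(2√(0.73K_p)).
Setting ζ = 0.4449: √(0.73K_p) = 5.2/(2·0.4449) = 5.844, so K_p = 34.15/0.73 = 46.8.

K_p = 46.8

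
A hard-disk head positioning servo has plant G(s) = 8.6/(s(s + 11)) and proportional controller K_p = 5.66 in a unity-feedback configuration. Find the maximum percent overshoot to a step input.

1.79%

Closed-loop characteristic equation: s² + 11s + 48.68 = 0, so ω_n = 6.977 rad/s and ζ = 11/(2·6.977) = 0.7883.
%OS = 100·exp(−πζ/√(1−ζ²)) = 100·exp(−π·0.7883/√0.3785) = 1.79%.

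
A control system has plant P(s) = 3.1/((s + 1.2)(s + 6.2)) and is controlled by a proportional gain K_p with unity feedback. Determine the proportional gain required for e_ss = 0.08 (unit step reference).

K_p = 27.6

For a type-0 loop with proportional control, e_ss = 1/(1 + K_p·P(0)).
P(0) = 0.4167. Require 1/(1 + K_p·0.4167) = 0.08, so 1 + 0.4167·K_p = 12.5.
K_p = (12.5 − 1)/0.4167 = 27.6.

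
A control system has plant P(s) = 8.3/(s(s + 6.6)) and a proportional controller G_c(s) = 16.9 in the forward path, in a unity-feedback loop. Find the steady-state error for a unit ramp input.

The loop has one pole at the origin (type 1). Velocity error constant K_v = lim_{s→0} s·G_c(s)P(s) = 16.9·8.3/6.6 = 21.25.
Steady-state error to a unit ramp: e_ss = 1/K_v = 0.0471.

0.0471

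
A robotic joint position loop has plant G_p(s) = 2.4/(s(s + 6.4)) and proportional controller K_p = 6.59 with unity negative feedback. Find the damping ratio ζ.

With unity feedback the closed-loop characteristic equation is s² + 6.4s + 6.59·2.4 = s² + 6.4s + 15.82 = 0.
So ω_n² = 15.82 ⇒ ω_n = 3.977 rad/s, and ζ = 6.4/(2ω_n) = 0.805.

ζ = 0.805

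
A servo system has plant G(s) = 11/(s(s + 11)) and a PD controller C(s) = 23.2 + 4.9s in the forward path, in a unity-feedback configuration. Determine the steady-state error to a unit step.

The open loop C(s)G(s) has a pole at the origin (type 1), so the static position error constant is infinite and e_ss = 1/(1+∞) = 0.

0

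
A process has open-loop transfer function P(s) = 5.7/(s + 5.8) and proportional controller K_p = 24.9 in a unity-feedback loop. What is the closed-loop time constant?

τ = 0.00677 s

Closed-loop transfer function: T(s) = K_p·P(s)/(1 + K_p·P(s)) = 141.9/(s + 5.8 + 141.9) = 141.9/(s + 147.7).
Time constant τ = 1/147.7 = 0.00677 s.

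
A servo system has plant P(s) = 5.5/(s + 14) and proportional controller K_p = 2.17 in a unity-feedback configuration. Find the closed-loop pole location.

Closed-loop transfer function: T(s) = K_p·P(s)/(1 + K_p·P(s)) = 11.93/(s + 14 + 11.93) = 11.93/(s + 25.93).
The closed-loop pole is at s = −25.93.

s = -25.93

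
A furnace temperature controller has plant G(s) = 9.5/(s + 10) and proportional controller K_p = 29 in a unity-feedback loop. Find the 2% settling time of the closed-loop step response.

Closed-loop transfer function: T(s) = K_p·G(s)/(1 + K_p·G(s)) = 275.5/(s + 10 + 275.5) = 275.5/(s + 285.5).
Time constant τ = 1/285.5 = 0.003503 s, so the 2% settling time is about 4τ = 0.014 s.

T_s ≈ 0.014 s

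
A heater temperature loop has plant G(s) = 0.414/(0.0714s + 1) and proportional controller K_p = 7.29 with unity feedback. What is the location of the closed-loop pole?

s = -56.28

Closed loop: T(s) = K_p·G/(1+K_p·G) = 3.018/(0.0714s + 1 + 3.018), with pole at s = −(1 + 3.018)/0.0714 = −56.28.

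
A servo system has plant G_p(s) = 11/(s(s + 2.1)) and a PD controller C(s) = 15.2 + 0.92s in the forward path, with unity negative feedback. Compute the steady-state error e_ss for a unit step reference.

The open loop C(s)G_p(s) has a pole at the origin (type 1), so the static position error constant is infinite and e_ss = 1/(1+∞) = 0.

0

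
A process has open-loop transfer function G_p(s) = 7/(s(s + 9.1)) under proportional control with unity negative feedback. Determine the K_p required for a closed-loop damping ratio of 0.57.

K_p = 9.1

Closed-loop characteristic equation: s² + 9.1s + K_p·7 = 0.
So ω_n = √(7K_p) and 2ζω_n = 9.1, giving ζ = 9.1/(2√(7K_p)).
Setting ζ = 0.57: √(7K_p) = 9.1/(2·0.57) = 7.982, so K_p = 63.72/7 = 9.1.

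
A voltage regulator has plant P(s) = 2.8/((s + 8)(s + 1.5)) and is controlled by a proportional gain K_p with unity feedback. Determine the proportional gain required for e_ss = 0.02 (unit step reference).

K_p = 210

The loop is type 0, so e_ss(step) = 1/(1 + K_pos) with K_pos = K_p·P(0).
P(0) = 0.2333. Require 1/(1 + K_p·0.2333) = 0.02, so 1 + 0.2333·K_p = 50.
K_p = (50 − 1)/0.2333 = 210.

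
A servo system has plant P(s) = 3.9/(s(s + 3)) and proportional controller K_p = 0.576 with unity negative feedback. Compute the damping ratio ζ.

The closed-loop denominator is s(s+3) + 0.576·3.9 = s² + 3s + 2.246.
So ω_n² = 2.246 ⇒ ω_n = 1.499 rad/s, and ζ = 3/(2ω_n) = 1.

ζ = 1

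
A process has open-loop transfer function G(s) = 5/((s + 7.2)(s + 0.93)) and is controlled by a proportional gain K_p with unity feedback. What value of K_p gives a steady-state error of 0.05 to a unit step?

K_p = 25.4

For a type-0 loop with proportional control, e_ss = 1/(1 + K_p·G(0)).
G(0) = 0.7467. Require 1/(1 + K_p·0.7467) = 0.05, so 1 + 0.7467·K_p = 20.
K_p = (20 − 1)/0.7467 = 25.4.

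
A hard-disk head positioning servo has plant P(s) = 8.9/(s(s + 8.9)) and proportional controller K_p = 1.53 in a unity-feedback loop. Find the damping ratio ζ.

ζ = 1.21

The closed-loop denominator is s(s+8.9) + 1.53·8.9 = s² + 8.9s + 13.62.
So ω_n² = 13.62 ⇒ ω_n = 3.69 rad/s, and ζ = 8.9/(2ω_n) = 1.21.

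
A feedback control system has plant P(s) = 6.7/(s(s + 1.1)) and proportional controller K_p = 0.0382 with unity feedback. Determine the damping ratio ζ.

With unity feedback the closed-loop characteristic equation is s² + 1.1s + 0.0382·6.7 = s² + 1.1s + 0.2559 = 0.
Matching s² + 2ζω_n s + ω_n²: ω_n = √0.2559 = 0.5059 rad/s and 2ζω_n = 1.1, so ζ = 1.1/(2·0.5059) = 1.09.

ζ = 1.09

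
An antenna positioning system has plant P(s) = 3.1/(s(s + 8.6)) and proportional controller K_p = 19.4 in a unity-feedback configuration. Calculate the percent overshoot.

Closed-loop characteristic equation: s² + 8.6s + 60.14 = 0, so ω_n = 7.755 rad/s and ζ = 8.6/(2·7.755) = 0.5545.
%OS = 100·exp(−πζ/√(1−ζ²)) = 100·exp(−π·0.5545/√0.6926) = 12.3%.

12.3%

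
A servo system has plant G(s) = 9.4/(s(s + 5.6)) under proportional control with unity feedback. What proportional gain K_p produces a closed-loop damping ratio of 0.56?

Closed-loop characteristic equation: s² + 5.6s + K_p·9.4 = 0.
So ω_n = √(9.4K_p) and 2ζω_n = 5.6, giving ζ = 5.6/(2√(9.4K_p)).
Setting ζ = 0.56: √(9.4K_p) = 5.6/(2·0.56) = 5, so K_p = 25/9.4 = 2.66.

K_p = 2.66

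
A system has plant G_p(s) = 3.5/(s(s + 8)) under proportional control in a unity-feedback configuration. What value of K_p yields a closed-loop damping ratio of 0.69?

K_p = 9.6

Closed-loop characteristic equation: s² + 8s + K_p·3.5 = 0.
So ω_n = √(3.5K_p) and 2ζω_n = 8, giving ζ = 8/(2√(3.5K_p)).
Setting ζ = 0.69: √(3.5K_p) = 8/(2·0.69) = 5.797, so K_p = 33.61/3.5 = 9.6.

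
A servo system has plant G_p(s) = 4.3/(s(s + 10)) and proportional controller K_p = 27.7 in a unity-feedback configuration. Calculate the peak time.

From 1 + K_pG_p(s) = 0: s² + 10s + 119.1 = 0 ⇒ ω_n = 10.91, ζ = 0.4581.
Damped frequency ω_d = ω_n√(1−ζ²) = 9.701 rad/s, so peak time T_p = π/ω_d = 0.324 s.

T_p = 0.324 s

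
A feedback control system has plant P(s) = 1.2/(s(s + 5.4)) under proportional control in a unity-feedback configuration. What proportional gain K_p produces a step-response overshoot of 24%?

From %OS = 100·exp(−πζ/√(1−ζ²)) = 24%, ζ = −ln(0.24)/√(π²+ln²(0.24)) = 0.4136.
Characteristic equation s² + 5.4s + 1.2K_p = 0 gives ζ = 5.4/(2√(1.2K_p)).
Setting ζ = 0.4136: √(1.2K_p) = 5.4/(2·0.4136) = 6.528, so K_p = 42.62/1.2 = 35.5.

K_p = 35.5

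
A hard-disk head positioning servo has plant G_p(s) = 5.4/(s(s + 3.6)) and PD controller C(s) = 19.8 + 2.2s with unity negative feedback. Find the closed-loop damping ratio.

Forward path: (19.8 + 2.2s)·5.4/(s(s+3.6)). The closed-loop characteristic equation is s² + (3.6 + 5.4·2.2)s + 5.4·19.8 = 0.
That is s² + 15.48s + 106.9 = 0, so ω_n = 10.34 rad/s and ζ = 15.48/(2·10.34) = 0.7485.

ζ = 0.749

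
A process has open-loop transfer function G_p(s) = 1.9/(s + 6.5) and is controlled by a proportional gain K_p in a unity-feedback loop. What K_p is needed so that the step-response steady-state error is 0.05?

For a type-0 loop with proportional control, e_ss = 1/(1 + K_p·G_p(0)).
G_p(0) = 0.2923. Require 1/(1 + K_p·0.2923) = 0.05, so 1 + 0.2923·K_p = 20.
K_p = (20 − 1)/0.2923 = 65.

K_p = 65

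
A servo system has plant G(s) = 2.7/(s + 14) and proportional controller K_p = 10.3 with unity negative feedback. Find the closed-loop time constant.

τ = 0.0239 s

Closed-loop transfer function: T(s) = K_p·G(s)/(1 + K_p·G(s)) = 27.81/(s + 14 + 27.81) = 27.81/(s + 41.81).
Time constant τ = 1/41.81 = 0.0239 s.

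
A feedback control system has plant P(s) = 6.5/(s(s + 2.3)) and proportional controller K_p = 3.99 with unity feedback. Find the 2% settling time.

T_s ≈ 3.48 s

The closed-loop denominator s² + 2.3s + 25.94 gives ω_n = √25.94 = 5.093 and ζ = 2.3/(2ω_n) = 0.2258.
2% settling time T_s ≈ 4/(ζω_n) = 4/1.15 = 3.48 s.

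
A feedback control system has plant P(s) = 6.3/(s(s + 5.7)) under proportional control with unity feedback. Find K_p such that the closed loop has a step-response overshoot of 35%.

K_p = 12.8

From %OS = 100·exp(−πζ/√(1−ζ²)) = 35%, ζ = −ln(0.35)/√(π²+ln²(0.35)) = 0.3169.
Characteristic equation s² + 5.7s + 6.3K_p = 0 gives ζ = 5.7/(2√(6.3K_p)).
Setting ζ = 0.3169: √(6.3K_p) = 5.7/(2·0.3169) = 8.992, so K_p = 80.86/6.3 = 12.8.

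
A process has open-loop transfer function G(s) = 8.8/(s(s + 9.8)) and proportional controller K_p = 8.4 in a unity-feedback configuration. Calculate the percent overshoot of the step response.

Closed-loop characteristic equation: s² + 9.8s + 73.92 = 0, so ω_n = 8.598 rad/s and ζ = 9.8/(2·8.598) = 0.5699.
%OS = 100·exp(−πζ/√(1−ζ²)) = 100·exp(−π·0.5699/√0.6752) = 11.3%.

11.3%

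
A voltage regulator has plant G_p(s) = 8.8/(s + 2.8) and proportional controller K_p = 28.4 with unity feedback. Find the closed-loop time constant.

τ = 0.00396 s

Closed-loop transfer function: T(s) = K_p·G_p(s)/(1 + K_p·G_p(s)) = 249.9/(s + 2.8 + 249.9) = 249.9/(s + 252.7).
Time constant τ = 1/252.7 = 0.00396 s.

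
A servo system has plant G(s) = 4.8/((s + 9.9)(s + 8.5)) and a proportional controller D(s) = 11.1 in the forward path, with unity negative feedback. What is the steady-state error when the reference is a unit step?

0.612

The loop is type 0. Static position error constant K_pos = D(0)·G(0) = 11.1·0.05704 = 0.6332.
Steady-state error to a unit step: e_ss = 1/(1+K_pos) = 1/1.633 = 0.612.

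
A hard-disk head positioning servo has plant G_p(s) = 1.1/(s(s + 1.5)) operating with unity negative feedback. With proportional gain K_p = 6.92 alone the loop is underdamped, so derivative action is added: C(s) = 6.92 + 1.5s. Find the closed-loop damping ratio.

Forward path: (6.92 + 1.5s)·1.1/(s(s+1.5)). The closed-loop characteristic equation is s² + (1.5 + 1.1·1.5)s + 1.1·6.92 = 0.
That is s² + 3.15s + 7.612 = 0, so ω_n = 2.759 rad/s and ζ = 3.15/(2·2.759) = 0.5709.

ζ = 0.571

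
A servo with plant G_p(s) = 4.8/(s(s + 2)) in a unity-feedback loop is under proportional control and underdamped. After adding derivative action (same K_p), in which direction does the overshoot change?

With PD the characteristic equation becomes s² + (a + K·K_d)s + K·K_p = 0; the damping term grows, ζ rises, overshoot falls.

decrease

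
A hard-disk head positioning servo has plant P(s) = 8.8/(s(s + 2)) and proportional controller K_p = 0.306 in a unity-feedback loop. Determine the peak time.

T_p = 2.41 s

The closed-loop denominator s² + 2s + 2.693 gives ω_n = √2.693 = 1.641 and ζ = 2/(2ω_n) = 0.6094.
Damped frequency ω_d = ω_n√(1−ζ²) = 1.301 rad/s, so peak time T_p = π/ω_d = 2.41 s.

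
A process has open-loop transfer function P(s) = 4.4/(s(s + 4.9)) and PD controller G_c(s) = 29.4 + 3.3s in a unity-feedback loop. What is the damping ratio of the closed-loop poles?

ζ = 0.854

Forward path: (29.4 + 3.3s)·4.4/(s(s+4.9)). The closed-loop characteristic equation is s² + (4.9 + 4.4·3.3)s + 4.4·29.4 = 0.
That is s² + 19.42s + 129.4 = 0, so ω_n = 11.37 rad/s and ζ = 19.42/(2·11.37) = 0.8537.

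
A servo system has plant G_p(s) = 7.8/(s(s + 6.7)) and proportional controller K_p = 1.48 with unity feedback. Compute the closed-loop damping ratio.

1 + K_p·G_p(s) = 0 gives s² + 6.7s + 11.54 = 0.
So ω_n² = 11.54 ⇒ ω_n = 3.398 rad/s, and ζ = 6.7/(2ω_n) = 0.986.

ζ = 0.986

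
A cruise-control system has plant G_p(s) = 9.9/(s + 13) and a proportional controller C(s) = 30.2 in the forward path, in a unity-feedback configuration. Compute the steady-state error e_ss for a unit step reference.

0.0417

The loop is type 0. Static position error constant K_pos = C(0)·G_p(0) = 30.2·0.7615 = 23.
Steady-state error to a unit step: e_ss = 1/(1+K_pos) = 1/24 = 0.0417.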